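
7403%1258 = 1113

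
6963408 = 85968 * 81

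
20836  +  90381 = 111217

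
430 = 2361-1931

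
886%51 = 19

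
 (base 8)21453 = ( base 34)7qr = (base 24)FF3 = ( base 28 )BDF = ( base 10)9003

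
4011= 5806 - 1795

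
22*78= 1716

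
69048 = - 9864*( - 7 ) 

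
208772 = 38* 5494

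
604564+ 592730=1197294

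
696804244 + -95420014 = 601384230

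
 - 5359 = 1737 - 7096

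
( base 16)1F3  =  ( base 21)12G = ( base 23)lg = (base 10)499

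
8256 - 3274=4982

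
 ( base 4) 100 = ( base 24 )G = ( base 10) 16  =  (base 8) 20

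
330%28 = 22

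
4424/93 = 47 + 53/93 = 47.57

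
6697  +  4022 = 10719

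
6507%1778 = 1173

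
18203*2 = 36406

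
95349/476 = 200 + 149/476 = 200.31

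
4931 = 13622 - 8691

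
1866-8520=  - 6654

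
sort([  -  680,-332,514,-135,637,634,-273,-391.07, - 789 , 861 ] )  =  [ - 789,-680, - 391.07, - 332,  -  273, - 135,514,634,  637 , 861 ] 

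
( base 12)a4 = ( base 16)7c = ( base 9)147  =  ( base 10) 124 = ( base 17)75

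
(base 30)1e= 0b101100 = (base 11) 40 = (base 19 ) 26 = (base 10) 44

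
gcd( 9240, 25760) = 280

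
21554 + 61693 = 83247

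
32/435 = 32/435 = 0.07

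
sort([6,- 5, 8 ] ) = [ - 5, 6,8]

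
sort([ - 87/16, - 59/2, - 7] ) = [ -59/2 , - 7, - 87/16] 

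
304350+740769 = 1045119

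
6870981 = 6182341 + 688640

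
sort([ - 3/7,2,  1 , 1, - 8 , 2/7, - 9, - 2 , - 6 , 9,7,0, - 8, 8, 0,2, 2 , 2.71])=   [ - 9, - 8 , - 8, - 6, - 2, - 3/7, 0, 0,2/7 , 1 , 1, 2,2 , 2,2.71,7,8 , 9 ] 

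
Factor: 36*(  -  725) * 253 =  - 6603300 = - 2^2*3^2*5^2 * 11^1*23^1*29^1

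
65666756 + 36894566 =102561322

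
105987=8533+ 97454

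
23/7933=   23/7933 = 0.00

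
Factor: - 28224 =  - 2^6 *3^2*7^2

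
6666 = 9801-3135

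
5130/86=59 + 28/43 = 59.65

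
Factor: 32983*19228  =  634197124= 2^2*11^1*19^1*23^1 * 32983^1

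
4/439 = 4/439 =0.01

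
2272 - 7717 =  - 5445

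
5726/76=75 + 13/38 = 75.34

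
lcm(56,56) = 56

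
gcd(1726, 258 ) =2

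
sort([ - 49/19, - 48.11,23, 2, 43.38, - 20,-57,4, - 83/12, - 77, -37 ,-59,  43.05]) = [  -  77, - 59 , - 57, - 48.11, - 37, -20,-83/12, - 49/19,2 , 4,  23,43.05,  43.38]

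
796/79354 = 398/39677 = 0.01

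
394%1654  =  394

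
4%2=0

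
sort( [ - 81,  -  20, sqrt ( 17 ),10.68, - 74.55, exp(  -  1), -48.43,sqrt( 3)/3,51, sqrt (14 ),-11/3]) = [-81, - 74.55,  -  48.43, - 20,  -  11/3,exp( - 1),sqrt( 3 ) /3 , sqrt(14 ) , sqrt( 17),10.68 , 51 ]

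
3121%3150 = 3121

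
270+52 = 322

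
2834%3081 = 2834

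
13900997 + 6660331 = 20561328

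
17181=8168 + 9013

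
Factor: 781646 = 2^1 * 283^1* 1381^1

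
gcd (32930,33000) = 10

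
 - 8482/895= - 10+468/895  =  - 9.48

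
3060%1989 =1071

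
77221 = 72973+4248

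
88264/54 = 44132/27 =1634.52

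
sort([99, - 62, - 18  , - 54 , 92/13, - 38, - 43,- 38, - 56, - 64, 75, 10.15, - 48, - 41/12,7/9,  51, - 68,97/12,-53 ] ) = [ - 68 , - 64, - 62, - 56, - 54, - 53,  -  48 , - 43, - 38, - 38, - 18, - 41/12,7/9, 92/13,97/12,10.15, 51, 75 , 99]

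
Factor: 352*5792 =2038784  =  2^10*11^1*181^1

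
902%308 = 286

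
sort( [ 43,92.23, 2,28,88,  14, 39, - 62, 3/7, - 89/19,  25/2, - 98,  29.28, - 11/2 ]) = [-98,-62, - 11/2, -89/19, 3/7,2, 25/2,  14, 28, 29.28,39,43, 88, 92.23 ]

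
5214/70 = 2607/35=74.49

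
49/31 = 49/31  =  1.58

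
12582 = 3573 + 9009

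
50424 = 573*88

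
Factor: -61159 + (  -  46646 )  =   - 107805 =- 3^1*5^1*7187^1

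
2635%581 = 311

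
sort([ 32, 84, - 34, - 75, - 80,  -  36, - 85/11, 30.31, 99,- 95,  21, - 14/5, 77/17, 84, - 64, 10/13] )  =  [ - 95, - 80, - 75,-64, - 36,-34, - 85/11,  -  14/5, 10/13, 77/17,21,30.31, 32, 84,84, 99 ] 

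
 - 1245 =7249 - 8494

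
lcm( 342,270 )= 5130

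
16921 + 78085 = 95006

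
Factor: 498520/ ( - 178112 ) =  - 2^( - 3 )*5^1 * 23^(-1)*103^1 = - 515/184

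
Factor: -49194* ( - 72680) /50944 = 2^( - 4 )*3^3*5^1 *23^1*79^1*199^( - 1 )*911^1 = 223463745/3184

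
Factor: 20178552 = 2^3*3^1*683^1*1231^1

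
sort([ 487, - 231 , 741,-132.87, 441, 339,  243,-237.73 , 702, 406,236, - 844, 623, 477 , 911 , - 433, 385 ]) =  [ - 844, - 433, - 237.73,-231, - 132.87,  236,243,  339,  385,406 , 441, 477,487, 623,  702,741,911 ]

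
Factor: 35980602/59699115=1713362/2842815= 2^1*3^ ( - 1 )*5^( - 1 )*7^1*17^1*23^1*79^ (  -  1 )*313^1*2399^(-1)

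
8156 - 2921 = 5235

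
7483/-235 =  - 32 + 37/235 = - 31.84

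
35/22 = 1  +  13/22 = 1.59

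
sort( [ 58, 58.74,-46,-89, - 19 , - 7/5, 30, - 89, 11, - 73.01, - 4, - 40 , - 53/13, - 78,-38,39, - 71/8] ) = [ - 89, - 89,-78, - 73.01, - 46, - 40,  -  38, - 19, - 71/8, - 53/13, - 4,-7/5, 11, 30, 39, 58, 58.74] 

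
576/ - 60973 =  - 1 + 60397/60973 = - 0.01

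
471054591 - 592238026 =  - 121183435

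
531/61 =8 +43/61 = 8.70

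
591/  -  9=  - 197/3=-65.67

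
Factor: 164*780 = 127920 = 2^4*3^1*5^1 * 13^1*41^1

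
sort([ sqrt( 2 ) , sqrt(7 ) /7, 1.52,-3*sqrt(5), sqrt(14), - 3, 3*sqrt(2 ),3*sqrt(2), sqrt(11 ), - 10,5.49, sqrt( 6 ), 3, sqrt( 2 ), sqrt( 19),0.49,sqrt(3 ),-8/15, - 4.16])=[ - 10, - 3*sqrt(5), - 4.16, - 3, - 8/15,sqrt ( 7)/7,  0.49,sqrt( 2), sqrt (2 ),1.52,sqrt (3),sqrt(6 ), 3, sqrt( 11 ),sqrt(14),  3*sqrt( 2),3* sqrt( 2 ), sqrt (19 ),5.49] 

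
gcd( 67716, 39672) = 684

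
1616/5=323+1/5 =323.20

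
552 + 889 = 1441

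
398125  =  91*4375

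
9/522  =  1/58= 0.02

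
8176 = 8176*1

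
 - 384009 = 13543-397552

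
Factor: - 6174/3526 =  - 3^2*7^3*41^( - 1) * 43^(-1) = - 3087/1763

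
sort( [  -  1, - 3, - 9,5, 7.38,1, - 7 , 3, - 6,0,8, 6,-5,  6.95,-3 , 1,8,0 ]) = [ -9,- 7, - 6, - 5, - 3,- 3, - 1,0,0, 1 , 1 , 3, 5,6,6.95,7.38, 8,8 ]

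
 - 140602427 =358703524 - 499305951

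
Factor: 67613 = 7^1*13^1*743^1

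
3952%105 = 67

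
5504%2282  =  940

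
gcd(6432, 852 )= 12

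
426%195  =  36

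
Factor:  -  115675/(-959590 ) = 23135/191918=   2^( - 1 )*5^1*7^1*661^1*95959^( - 1) 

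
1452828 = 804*1807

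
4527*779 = 3526533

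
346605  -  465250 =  - 118645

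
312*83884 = 26171808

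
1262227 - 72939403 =- 71677176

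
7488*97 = 726336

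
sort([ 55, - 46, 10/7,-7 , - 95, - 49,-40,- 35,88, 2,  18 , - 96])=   [ - 96,  -  95,- 49,-46, - 40, - 35,  -  7, 10/7,2,18, 55, 88]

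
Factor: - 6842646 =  - 2^1*3^2 * 380147^1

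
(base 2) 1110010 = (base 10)114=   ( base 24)4I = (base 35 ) 39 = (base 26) 4A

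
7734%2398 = 540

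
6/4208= 3/2104=0.00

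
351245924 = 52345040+298900884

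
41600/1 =41600=41600.00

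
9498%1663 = 1183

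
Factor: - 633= - 3^1*211^1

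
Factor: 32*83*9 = 23904 = 2^5*3^2 *83^1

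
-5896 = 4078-9974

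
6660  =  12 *555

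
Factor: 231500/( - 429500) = -463/859 = - 463^1 *859^( - 1 )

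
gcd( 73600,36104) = 8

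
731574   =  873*838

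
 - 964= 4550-5514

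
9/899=9/899 = 0.01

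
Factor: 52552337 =52552337^1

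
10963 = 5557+5406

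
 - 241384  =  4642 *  ( - 52 )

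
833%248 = 89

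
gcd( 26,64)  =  2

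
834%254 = 72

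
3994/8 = 499 + 1/4  =  499.25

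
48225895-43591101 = 4634794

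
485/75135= 97/15027  =  0.01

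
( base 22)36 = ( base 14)52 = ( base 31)2A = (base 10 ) 72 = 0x48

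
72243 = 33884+38359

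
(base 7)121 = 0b1000000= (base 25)2e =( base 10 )64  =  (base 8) 100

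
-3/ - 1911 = 1/637 = 0.00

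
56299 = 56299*1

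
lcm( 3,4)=12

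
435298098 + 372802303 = 808100401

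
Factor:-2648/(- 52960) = 1/20=2^(-2)*5^( - 1 )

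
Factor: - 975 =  - 3^1*5^2* 13^1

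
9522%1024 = 306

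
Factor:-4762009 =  - 7^1*73^1*9319^1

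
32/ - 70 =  - 1  +  19/35=- 0.46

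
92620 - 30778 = 61842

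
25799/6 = 4299 + 5/6 = 4299.83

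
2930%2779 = 151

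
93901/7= 93901/7 = 13414.43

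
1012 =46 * 22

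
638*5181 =3305478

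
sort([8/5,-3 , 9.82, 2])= [ - 3,8/5,2,9.82 ] 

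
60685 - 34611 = 26074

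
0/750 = 0=0.00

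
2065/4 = 2065/4 = 516.25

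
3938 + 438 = 4376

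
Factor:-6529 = - 6529^1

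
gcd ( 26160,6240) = 240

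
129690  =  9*14410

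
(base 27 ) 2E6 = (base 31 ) 1SD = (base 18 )5c6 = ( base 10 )1842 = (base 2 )11100110010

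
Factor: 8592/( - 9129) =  - 16/17 = - 2^4*17^( - 1 ) 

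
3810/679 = 3810/679 = 5.61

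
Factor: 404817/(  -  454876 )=-2^( - 2)*3^1*7^1 * 37^1*521^1 * 113719^(-1) 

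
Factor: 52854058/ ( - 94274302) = -26427029/47137151 = -  29^(  -  1 ) * 263^1*100483^1*1625419^( - 1 ) 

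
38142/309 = 123+ 45/103 =123.44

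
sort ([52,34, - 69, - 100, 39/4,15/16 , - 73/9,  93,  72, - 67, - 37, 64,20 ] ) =[ - 100, - 69, - 67, - 37, - 73/9,15/16, 39/4,20 , 34,52, 64 , 72,93]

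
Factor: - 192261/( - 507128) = 2^( - 3)*3^1* 19^1*3373^1 * 63391^( - 1)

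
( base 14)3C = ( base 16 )36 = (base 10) 54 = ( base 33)1l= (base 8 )66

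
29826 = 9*3314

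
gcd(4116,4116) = 4116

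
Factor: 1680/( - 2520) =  - 2/3 =- 2^1*3^( - 1) 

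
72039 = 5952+66087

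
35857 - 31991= 3866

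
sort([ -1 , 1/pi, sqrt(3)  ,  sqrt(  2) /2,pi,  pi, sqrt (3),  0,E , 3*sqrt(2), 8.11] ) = [ - 1, 0,1/pi,sqrt( 2)/2 , sqrt( 3), sqrt( 3), E,pi,pi , 3*sqrt( 2 ),8.11] 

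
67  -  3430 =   -  3363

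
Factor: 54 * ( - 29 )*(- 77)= 2^1*3^3 * 7^1* 11^1 * 29^1 =120582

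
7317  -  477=6840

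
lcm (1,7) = 7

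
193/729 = 193/729 = 0.26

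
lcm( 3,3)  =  3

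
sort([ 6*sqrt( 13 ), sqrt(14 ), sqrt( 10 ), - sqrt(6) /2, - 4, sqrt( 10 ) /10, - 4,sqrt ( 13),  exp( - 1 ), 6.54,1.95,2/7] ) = [ - 4, - 4, - sqrt( 6 ) /2, 2/7, sqrt ( 10 )/10, exp( - 1 ) , 1.95, sqrt(10),sqrt(13 ),sqrt( 14 ) , 6.54,6*sqrt(13)]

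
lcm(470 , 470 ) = 470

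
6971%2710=1551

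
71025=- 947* ( - 75 )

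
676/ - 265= -676/265 = - 2.55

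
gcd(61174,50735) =73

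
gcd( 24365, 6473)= 1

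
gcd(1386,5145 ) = 21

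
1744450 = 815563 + 928887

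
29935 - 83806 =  - 53871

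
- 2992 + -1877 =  - 4869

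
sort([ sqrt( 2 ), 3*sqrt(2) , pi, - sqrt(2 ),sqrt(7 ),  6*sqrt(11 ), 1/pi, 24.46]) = [-sqrt( 2),1/pi, sqrt( 2 ), sqrt(7 ), pi, 3*sqrt( 2), 6*sqrt(11 ),  24.46]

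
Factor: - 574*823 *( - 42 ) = 19840884 = 2^2*3^1*7^2*41^1*823^1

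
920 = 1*920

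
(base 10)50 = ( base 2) 110010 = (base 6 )122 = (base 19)2C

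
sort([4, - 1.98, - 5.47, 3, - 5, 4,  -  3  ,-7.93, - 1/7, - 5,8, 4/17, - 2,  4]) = [ - 7.93, - 5.47 , - 5 , - 5,  -  3, - 2, - 1.98, - 1/7,4/17, 3,  4, 4,  4,8]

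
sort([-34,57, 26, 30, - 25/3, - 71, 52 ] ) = [ - 71, - 34, - 25/3, 26 , 30,52,57] 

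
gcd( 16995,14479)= 1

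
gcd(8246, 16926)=434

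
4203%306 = 225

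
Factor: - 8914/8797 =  - 2^1*19^ ( - 1)  *463^( - 1) * 4457^1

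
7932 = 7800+132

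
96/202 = 48/101  =  0.48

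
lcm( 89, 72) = 6408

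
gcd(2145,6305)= 65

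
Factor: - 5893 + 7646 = 1753^1 = 1753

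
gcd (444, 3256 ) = 148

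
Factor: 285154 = 2^1*23^1*6199^1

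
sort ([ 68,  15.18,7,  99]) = [7,15.18,  68,  99] 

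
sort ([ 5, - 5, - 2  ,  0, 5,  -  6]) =[ - 6,-5 ,  -  2,0,  5,  5]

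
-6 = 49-55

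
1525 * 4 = 6100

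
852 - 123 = 729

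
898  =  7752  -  6854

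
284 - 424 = -140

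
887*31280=27745360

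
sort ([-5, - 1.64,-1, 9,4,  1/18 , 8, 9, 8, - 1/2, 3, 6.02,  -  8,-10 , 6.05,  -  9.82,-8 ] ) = [ - 10,-9.82, - 8,-8,-5,-1.64  , - 1,  -  1/2,  1/18, 3, 4, 6.02, 6.05, 8,8,9, 9 ] 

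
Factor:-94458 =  - 2^1*3^1 * 7^1*13^1 * 173^1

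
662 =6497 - 5835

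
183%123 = 60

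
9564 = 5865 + 3699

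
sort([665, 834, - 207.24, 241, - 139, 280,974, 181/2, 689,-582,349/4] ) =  [  -  582, - 207.24,- 139, 349/4, 181/2,241, 280, 665, 689,  834, 974]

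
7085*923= 6539455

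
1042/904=1+69/452 = 1.15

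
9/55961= 9/55961=0.00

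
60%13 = 8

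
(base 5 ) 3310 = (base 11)384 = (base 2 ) 111000111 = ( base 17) 19d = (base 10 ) 455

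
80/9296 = 5/581 =0.01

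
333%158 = 17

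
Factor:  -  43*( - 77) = 7^1*11^1*43^1 = 3311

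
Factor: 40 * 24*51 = 48960 = 2^6*3^2*5^1*17^1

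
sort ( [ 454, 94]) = [94 , 454] 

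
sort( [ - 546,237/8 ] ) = [ - 546, 237/8] 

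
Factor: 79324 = 2^2 * 7^1*2833^1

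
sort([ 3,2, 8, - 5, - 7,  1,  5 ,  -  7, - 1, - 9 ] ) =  [ - 9,-7,-7, - 5, - 1, 1, 2 , 3, 5, 8]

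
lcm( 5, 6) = 30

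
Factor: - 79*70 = -5530 = - 2^1*5^1*7^1*  79^1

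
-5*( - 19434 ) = 97170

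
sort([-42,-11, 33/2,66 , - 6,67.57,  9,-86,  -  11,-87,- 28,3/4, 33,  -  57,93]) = [-87,- 86, - 57,-42, - 28,-11, - 11, - 6, 3/4,9,33/2,33,66,67.57,93 ] 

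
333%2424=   333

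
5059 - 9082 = - 4023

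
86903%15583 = 8988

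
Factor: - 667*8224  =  -2^5*23^1 * 29^1*257^1  =  - 5485408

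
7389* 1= 7389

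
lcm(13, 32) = 416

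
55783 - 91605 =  - 35822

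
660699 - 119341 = 541358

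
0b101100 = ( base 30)1E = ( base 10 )44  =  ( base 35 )19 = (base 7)62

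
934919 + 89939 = 1024858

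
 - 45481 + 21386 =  - 24095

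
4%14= 4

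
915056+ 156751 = 1071807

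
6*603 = 3618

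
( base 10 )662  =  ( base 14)354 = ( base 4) 22112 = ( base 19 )1fg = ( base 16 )296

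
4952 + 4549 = 9501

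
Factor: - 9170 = -2^1*5^1 * 7^1*131^1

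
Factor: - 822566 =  - 2^1*193^1*2131^1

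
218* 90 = 19620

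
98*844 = 82712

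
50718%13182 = 11172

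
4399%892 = 831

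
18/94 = 9/47 = 0.19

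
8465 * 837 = 7085205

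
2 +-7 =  - 5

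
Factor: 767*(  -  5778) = -4431726 = -  2^1*3^3*13^1 * 59^1*107^1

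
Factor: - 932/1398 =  - 2/3 = - 2^1 * 3^(  -  1 )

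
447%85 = 22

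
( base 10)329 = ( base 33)9w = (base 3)110012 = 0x149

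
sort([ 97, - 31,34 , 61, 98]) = [ - 31,34,  61,97,98] 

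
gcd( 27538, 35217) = 7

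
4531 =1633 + 2898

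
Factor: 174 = 2^1 * 3^1* 29^1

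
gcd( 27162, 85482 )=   54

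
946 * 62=58652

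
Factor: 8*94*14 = 10528 = 2^5*7^1  *47^1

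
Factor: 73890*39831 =2943112590 = 2^1*3^3*5^1 * 11^1*17^1 * 71^1*821^1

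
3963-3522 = 441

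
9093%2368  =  1989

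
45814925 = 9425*4861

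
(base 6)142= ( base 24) 2e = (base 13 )4A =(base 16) 3E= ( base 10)62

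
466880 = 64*7295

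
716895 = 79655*9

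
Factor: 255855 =3^1*5^1*37^1*461^1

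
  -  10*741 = -7410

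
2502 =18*139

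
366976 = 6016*61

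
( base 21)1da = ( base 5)10344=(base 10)724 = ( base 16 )2D4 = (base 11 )5A9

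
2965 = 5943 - 2978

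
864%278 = 30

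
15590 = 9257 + 6333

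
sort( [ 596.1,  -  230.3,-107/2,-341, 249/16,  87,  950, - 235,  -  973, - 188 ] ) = [  -  973, - 341,-235, - 230.3, - 188, - 107/2  ,  249/16,87, 596.1, 950 ]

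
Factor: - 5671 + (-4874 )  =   - 10545 = -3^1 * 5^1*19^1 * 37^1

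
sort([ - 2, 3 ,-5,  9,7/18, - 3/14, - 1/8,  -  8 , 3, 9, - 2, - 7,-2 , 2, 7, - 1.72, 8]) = [ - 8, - 7, - 5, - 2,-2, - 2,-1.72, - 3/14, - 1/8 , 7/18, 2, 3, 3,  7 , 8, 9,9 ]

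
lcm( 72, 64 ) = 576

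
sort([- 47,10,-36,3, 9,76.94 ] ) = [-47, - 36,3 , 9,10 , 76.94]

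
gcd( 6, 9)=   3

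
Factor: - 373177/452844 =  - 89/108 = - 2^( - 2)  *  3^( - 3)*89^1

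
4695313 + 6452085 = 11147398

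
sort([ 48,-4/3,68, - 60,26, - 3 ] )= [ - 60, - 3,  -  4/3,26,48,68] 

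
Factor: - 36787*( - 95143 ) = 36787^1*95143^1 = 3500025541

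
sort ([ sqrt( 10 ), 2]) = [ 2,sqrt(10) ]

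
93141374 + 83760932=176902306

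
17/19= 17/19 = 0.89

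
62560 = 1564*40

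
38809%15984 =6841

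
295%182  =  113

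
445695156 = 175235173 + 270459983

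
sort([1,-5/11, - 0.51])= [ - 0.51,  -  5/11,  1 ] 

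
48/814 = 24/407 = 0.06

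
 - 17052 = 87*( - 196 ) 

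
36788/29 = 36788/29  =  1268.55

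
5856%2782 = 292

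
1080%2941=1080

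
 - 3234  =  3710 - 6944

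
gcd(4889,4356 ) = 1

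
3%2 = 1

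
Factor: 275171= 13^1*61^1 * 347^1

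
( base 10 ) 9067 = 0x236B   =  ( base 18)19HD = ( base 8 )21553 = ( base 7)35302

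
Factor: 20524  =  2^2*7^1*733^1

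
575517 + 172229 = 747746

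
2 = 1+1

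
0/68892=0 = 0.00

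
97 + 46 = 143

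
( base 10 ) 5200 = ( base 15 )181A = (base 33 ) 4PJ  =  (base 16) 1450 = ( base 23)9J2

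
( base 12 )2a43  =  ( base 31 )54I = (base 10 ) 4947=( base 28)68j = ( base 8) 11523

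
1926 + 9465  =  11391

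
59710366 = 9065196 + 50645170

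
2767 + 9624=12391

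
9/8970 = 3/2990 =0.00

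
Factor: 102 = 2^1*3^1*17^1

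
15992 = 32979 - 16987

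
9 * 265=2385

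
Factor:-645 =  - 3^1* 5^1*43^1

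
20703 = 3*6901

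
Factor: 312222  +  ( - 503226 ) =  - 2^2*3^1 * 11^1*1447^1  =  - 191004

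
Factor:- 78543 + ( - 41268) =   -  119811 = - 3^1*39937^1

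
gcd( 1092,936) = 156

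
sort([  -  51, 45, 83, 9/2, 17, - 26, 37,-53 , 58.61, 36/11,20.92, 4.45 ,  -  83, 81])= [-83,- 53, - 51, - 26, 36/11, 4.45, 9/2 , 17, 20.92, 37,45,58.61, 81, 83 ]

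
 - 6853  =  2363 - 9216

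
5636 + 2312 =7948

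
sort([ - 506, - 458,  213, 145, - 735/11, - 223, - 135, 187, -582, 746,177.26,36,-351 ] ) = [ - 582, - 506, - 458, -351, -223, - 135, - 735/11, 36, 145, 177.26 , 187, 213, 746]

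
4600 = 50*92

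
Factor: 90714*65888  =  2^6 * 3^1*13^1*29^1*71^1*1163^1 = 5976964032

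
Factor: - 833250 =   -  2^1*3^1*5^3 * 11^1*101^1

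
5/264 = 5/264 = 0.02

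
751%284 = 183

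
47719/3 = 47719/3 = 15906.33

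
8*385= 3080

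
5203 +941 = 6144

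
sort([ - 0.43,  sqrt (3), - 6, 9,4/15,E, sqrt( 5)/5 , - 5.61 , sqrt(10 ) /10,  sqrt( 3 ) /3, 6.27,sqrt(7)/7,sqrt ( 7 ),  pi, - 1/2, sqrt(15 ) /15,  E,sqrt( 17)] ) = [ - 6, - 5.61  ,  -  1/2, -0.43,  sqrt( 15 ) /15, 4/15, sqrt(10 ) /10,sqrt( 7 ) /7,  sqrt( 5 )/5,sqrt( 3) /3,  sqrt(3),sqrt( 7) , E, E, pi, sqrt(17 ),6.27,9] 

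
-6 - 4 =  - 10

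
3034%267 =97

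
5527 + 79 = 5606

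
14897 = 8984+5913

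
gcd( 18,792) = 18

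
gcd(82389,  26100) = 87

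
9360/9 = 1040 =1040.00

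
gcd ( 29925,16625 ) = 3325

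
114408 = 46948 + 67460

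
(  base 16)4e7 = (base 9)1644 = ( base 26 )1M7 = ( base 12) 887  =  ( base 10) 1255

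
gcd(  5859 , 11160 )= 279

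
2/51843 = 2/51843 = 0.00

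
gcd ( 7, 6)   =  1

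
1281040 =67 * 19120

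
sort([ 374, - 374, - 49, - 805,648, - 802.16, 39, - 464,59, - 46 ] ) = [ - 805, - 802.16,-464,-374, - 49,-46,39, 59,374, 648]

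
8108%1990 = 148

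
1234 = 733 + 501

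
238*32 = 7616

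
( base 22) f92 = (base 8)16444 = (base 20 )ID0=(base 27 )a68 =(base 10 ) 7460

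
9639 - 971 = 8668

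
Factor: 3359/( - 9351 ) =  - 3^( - 2 ) * 1039^ (-1 )*3359^1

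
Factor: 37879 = 37879^1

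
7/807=7/807 = 0.01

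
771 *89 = 68619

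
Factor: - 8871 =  - 3^1*2957^1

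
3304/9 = 367 + 1/9 = 367.11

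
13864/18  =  770 + 2/9  =  770.22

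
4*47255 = 189020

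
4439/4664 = 4439/4664 = 0.95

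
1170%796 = 374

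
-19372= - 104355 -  - 84983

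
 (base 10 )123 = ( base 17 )74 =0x7B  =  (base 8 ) 173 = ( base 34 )3L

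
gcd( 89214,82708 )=2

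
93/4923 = 31/1641 = 0.02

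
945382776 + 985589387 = 1930972163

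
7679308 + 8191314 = 15870622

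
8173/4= 8173/4=2043.25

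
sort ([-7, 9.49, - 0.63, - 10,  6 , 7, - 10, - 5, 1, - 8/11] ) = [-10, - 10 , - 7 , - 5,  -  8/11, - 0.63, 1, 6,7, 9.49 ] 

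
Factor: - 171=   -  3^2*19^1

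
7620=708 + 6912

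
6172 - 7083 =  - 911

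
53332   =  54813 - 1481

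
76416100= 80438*950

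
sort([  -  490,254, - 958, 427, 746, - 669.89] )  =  [ - 958, - 669.89, - 490,254,  427 , 746]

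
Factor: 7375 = 5^3*59^1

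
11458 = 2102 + 9356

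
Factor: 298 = 2^1*149^1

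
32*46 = 1472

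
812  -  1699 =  - 887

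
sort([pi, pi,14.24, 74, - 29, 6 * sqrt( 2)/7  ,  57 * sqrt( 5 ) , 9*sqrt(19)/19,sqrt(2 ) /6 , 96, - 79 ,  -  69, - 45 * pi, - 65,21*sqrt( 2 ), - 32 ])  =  [ - 45*pi, - 79, - 69, - 65, - 32, - 29,sqrt(2)/6,6*sqrt(2)/7,9*sqrt(19 )/19,pi,pi , 14.24,  21*sqrt(2 ),74, 96,57*sqrt ( 5) ] 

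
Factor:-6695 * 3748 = - 25092860 = - 2^2*5^1* 13^1*103^1*937^1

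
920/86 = 460/43 = 10.70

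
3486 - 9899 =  - 6413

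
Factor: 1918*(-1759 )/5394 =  - 1686881/2697 = - 3^ ( - 1 )*7^1*29^(-1)*31^( - 1 )*137^1 * 1759^1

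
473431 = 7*67633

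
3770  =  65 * 58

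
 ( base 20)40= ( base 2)1010000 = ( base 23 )3b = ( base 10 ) 80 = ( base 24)38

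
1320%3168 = 1320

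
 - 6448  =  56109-62557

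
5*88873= 444365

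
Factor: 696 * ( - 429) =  - 2^3*3^2*11^1*13^1*29^1 = - 298584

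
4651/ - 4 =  - 4651/4  =  - 1162.75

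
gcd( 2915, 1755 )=5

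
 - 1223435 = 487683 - 1711118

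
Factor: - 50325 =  - 3^1*5^2*11^1 *61^1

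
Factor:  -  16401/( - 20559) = 71/89 = 71^1*89^( - 1)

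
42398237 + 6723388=49121625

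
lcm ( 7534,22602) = 22602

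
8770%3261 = 2248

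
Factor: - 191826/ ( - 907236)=2^( - 1)*11^( - 1 )*29^( - 1)*79^(-1)*10657^1 = 10657/50402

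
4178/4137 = 1+41/4137 = 1.01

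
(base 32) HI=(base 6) 2334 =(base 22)13C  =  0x232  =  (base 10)562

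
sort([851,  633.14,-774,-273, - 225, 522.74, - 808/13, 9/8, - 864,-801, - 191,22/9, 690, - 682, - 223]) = [ -864, - 801, - 774, - 682,  -  273, -225, - 223,- 191,-808/13, 9/8, 22/9, 522.74,633.14, 690, 851]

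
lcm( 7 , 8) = 56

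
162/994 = 81/497 = 0.16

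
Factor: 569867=19^1*89^1 * 337^1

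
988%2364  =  988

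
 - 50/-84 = 25/42  =  0.60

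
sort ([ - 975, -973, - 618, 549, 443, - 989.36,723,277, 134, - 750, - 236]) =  [ - 989.36,- 975, - 973, - 750, - 618, - 236,134, 277,  443, 549, 723 ] 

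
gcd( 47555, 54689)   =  1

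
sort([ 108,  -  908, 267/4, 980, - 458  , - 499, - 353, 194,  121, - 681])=[ - 908, - 681 , - 499, - 458,-353 , 267/4,108, 121 , 194, 980 ]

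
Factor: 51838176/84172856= 2^2*3^1*13^1 *73^1*569^1 *10521607^(-1 ) = 6479772/10521607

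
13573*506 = 6867938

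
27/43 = 27/43 = 0.63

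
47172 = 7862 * 6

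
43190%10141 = 2626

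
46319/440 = 105 + 119/440 = 105.27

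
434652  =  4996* 87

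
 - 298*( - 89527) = 26679046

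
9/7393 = 9/7393 = 0.00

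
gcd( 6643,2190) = 73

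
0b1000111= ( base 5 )241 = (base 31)29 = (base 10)71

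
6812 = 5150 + 1662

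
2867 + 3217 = 6084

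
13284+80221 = 93505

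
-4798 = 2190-6988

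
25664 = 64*401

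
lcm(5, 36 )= 180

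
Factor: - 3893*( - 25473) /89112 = 33055463/29704  =  2^( - 3)*7^1*17^1 * 47^( - 1)  *79^ ( - 1)*229^1 * 1213^1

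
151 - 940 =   -  789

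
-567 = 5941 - 6508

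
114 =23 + 91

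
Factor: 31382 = 2^1*13^1*17^1 * 71^1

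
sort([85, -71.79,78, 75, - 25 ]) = [ - 71.79, - 25, 75,78,85 ]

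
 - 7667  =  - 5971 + - 1696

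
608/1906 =304/953 = 0.32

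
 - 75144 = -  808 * 93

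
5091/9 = 1697/3 = 565.67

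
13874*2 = 27748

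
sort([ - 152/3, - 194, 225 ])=[  -  194,-152/3,225 ]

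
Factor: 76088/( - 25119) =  - 2^3*3^(- 2)*2791^( - 1 )*9511^1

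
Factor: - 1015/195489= - 3^(-2)*5^1 * 107^(-1 ) = - 5/963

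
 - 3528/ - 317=11 + 41/317 = 11.13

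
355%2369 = 355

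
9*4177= 37593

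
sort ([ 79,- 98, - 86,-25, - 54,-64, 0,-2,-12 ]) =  [-98, - 86, - 64,-54,- 25, - 12, -2,0,79]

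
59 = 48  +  11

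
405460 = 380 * 1067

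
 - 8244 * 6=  - 49464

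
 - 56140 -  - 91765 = 35625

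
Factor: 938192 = 2^4*191^1*307^1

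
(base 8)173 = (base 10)123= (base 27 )4f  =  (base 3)11120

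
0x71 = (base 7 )221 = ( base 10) 113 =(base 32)3H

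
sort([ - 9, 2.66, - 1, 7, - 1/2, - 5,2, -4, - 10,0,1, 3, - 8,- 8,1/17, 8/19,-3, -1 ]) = [-10, - 9, - 8, - 8, - 5 ,  -  4, - 3, - 1, - 1, - 1/2,0,1/17, 8/19,1,2, 2.66, 3,7]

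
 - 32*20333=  - 650656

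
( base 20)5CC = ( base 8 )4314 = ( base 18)6H2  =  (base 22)4e8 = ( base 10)2252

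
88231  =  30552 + 57679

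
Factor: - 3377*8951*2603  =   - 11^1*19^1*137^1*307^1  *  8951^1 = - 78682252781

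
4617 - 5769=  - 1152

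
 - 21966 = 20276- 42242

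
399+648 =1047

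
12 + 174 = 186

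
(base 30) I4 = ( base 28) jc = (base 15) 264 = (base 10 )544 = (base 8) 1040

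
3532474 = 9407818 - 5875344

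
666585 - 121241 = 545344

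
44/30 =22/15 = 1.47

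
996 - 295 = 701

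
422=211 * 2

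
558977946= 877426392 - 318448446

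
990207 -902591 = 87616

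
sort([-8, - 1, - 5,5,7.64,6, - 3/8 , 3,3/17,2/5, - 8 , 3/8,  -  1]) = [ - 8, - 8 , - 5 ,-1, - 1,-3/8,3/17 , 3/8,2/5,3 , 5, 6, 7.64]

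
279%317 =279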